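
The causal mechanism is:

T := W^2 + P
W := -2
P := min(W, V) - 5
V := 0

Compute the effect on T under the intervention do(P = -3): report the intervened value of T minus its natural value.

The intervention breaks the incoming arrows to P: P := min(W, V) - 5 no longer applies, and P = -3.
T = W^2 + P  [with W=-2, P=-3]  = 1
Without intervention: P = min(W, V) - 5  [with W=-2, V=0]  = -7; T = W^2 + P  [with W=-2, P=-7]  = -3.
Change = 1 − (-3) = 4.

4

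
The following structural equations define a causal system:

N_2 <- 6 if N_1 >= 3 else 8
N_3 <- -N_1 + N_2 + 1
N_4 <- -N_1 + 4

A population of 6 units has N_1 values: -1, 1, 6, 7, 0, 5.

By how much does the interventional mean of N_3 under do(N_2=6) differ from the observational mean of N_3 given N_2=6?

3

do(N_2=6) breaks N_2's dependence on N_1. With N_2=6 fixed, N_3 across the units is 8, 6, 1, 0, 7, 2, mean 4.
Conditioning on N_2=6 selects the 3 unit(s) with N_1 ∈ {6, 7, 5}. Their N_3 values: 1, 0, 2. Mean = 1.
Difference = 4 − 1 = 3.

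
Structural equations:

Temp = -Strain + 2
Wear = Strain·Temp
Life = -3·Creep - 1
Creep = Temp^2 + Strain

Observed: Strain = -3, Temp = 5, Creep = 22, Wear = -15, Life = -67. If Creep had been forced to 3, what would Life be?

-10

do(Creep=3) replaces the equation Creep = Temp^2 + Strain with the constant Creep = 3.
Life = -3·Creep - 1  [with Creep=3]  = -10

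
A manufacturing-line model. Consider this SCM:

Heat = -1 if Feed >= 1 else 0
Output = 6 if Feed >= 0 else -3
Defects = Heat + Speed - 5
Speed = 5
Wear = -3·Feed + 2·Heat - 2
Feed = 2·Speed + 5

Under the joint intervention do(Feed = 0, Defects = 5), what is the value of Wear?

-2

The joint intervention fixes Feed = 0, Defects = 5, removing each variable's own equation.
Heat = -1 if Feed >= 1 else 0  [with Feed=0]  = 0
Wear = -3·Feed + 2·Heat - 2  [with Feed=0, Heat=0]  = -2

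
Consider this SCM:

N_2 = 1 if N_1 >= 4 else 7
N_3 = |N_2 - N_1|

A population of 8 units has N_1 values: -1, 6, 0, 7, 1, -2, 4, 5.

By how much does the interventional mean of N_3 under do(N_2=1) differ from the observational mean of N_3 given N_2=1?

-1.5

The intervention sets N_2=1 in all 8 units regardless of N_1. Recomputing N_3 per unit gives 2, 5, 1, 6, 0, 3, 3, 4; average 3.
Observing N_2=1 restricts to units where N_2's equation naturally yields 1: N_1 ∈ {6, 7, 4, 5}. In that subpopulation N_3 = 5, 6, 3, 4, mean 4.5.
Difference = 3 − 4.5 = -1.5.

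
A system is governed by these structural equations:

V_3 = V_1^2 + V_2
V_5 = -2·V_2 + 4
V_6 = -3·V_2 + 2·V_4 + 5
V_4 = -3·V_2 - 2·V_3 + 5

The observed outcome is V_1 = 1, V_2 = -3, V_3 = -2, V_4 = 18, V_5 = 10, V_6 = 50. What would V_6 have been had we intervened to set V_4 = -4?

6

Under do(V_4=-4), the mechanism V_4 = -3·V_2 - 2·V_3 + 5 is discarded; V_4 is fixed at -4.
V_6 = -3·V_2 + 2·V_4 + 5  [with V_2=-3, V_4=-4]  = 6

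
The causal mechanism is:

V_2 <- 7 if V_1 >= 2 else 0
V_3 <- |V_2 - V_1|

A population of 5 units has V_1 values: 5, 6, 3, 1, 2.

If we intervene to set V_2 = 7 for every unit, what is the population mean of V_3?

do(V_2=7) breaks V_2's dependence on V_1. With V_2=7 fixed, V_3 across the units is 2, 1, 4, 6, 5, mean 3.6.

3.6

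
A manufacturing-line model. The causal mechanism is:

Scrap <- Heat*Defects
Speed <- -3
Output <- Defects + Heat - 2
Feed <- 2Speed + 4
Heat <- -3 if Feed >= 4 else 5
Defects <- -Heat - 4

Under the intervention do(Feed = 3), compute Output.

Under do(Feed=3), the mechanism Feed <- 2Speed + 4 is discarded; Feed is fixed at 3.
Heat = -3 if Feed >= 4 else 5  [with Feed=3]  = 5
Defects = -Heat - 4  [with Heat=5]  = -9
Output = Defects + Heat - 2  [with Defects=-9, Heat=5]  = -6

-6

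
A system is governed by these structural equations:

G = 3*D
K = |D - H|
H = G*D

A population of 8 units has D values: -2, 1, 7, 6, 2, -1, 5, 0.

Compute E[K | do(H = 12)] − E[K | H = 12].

Under do(H=12), H's equation is replaced by H=12 for every unit. Per-unit K: 14, 11, 5, 6, 10, 13, 7, 12. Mean = 9.75.
E[K|H=12] averages over only the 2 units with H=12 (D = -2, 2): K = 14, 10, mean 12.
Difference = 9.75 − 12 = -2.25.

-2.25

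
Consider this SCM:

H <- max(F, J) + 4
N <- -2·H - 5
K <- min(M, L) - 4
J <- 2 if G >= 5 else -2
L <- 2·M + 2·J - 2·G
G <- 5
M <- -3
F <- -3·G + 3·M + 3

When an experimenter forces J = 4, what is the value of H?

8

The intervention breaks the incoming arrows to J: J <- 2 if G >= 5 else -2 no longer applies, and J = 4.
F = -3·G + 3·M + 3  [with G=5, M=-3]  = -21
H = max(F, J) + 4  [with F=-21, J=4]  = 8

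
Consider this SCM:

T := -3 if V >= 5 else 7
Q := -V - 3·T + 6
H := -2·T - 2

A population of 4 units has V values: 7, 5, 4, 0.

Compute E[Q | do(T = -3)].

11

do(T=-3) breaks T's dependence on V. With T=-3 fixed, Q across the units is 8, 10, 11, 15, mean 11.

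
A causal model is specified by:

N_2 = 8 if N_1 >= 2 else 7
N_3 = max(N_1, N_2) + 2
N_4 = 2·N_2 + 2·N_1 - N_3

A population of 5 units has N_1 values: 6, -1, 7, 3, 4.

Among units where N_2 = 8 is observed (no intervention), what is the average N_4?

16

Observing N_2=8 restricts to units where N_2's equation naturally yields 8: N_1 ∈ {6, 7, 3, 4}. In that subpopulation N_4 = 18, 20, 12, 14, mean 16.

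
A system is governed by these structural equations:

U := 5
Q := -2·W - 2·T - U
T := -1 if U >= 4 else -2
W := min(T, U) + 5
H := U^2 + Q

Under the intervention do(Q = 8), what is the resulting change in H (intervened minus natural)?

Intervening sets Q = 8 and removes its equation (Q := -2·W - 2·T - U).
H = U^2 + Q  [with U=5, Q=8]  = 33
Without intervention: T = -1 if U >= 4 else -2  [with U=5]  = -1; W = min(T, U) + 5  [with T=-1, U=5]  = 4; Q = -2·W - 2·T - U  [with W=4, T=-1, U=5]  = -11; H = U^2 + Q  [with U=5, Q=-11]  = 14.
Change = 33 − 14 = 19.

19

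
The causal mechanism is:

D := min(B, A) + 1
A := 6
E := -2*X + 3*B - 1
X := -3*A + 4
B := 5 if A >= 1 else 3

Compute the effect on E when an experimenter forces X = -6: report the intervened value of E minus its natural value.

Intervening sets X = -6 and removes its equation (X := -3*A + 4).
B = 5 if A >= 1 else 3  [with A=6]  = 5
E = -2*X + 3*B - 1  [with X=-6, B=5]  = 26
Without intervention: B = 5 if A >= 1 else 3  [with A=6]  = 5; X = -3*A + 4  [with A=6]  = -14; E = -2*X + 3*B - 1  [with X=-14, B=5]  = 42.
Change = 26 − 42 = -16.

-16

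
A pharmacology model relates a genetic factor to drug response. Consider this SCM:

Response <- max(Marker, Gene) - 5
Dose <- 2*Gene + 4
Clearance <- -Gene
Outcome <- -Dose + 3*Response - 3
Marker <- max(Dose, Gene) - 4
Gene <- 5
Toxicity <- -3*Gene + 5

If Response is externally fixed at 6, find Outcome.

1

The intervention breaks the incoming arrows to Response: Response <- max(Marker, Gene) - 5 no longer applies, and Response = 6.
Dose = 2*Gene + 4  [with Gene=5]  = 14
Outcome = -Dose + 3*Response - 3  [with Dose=14, Response=6]  = 1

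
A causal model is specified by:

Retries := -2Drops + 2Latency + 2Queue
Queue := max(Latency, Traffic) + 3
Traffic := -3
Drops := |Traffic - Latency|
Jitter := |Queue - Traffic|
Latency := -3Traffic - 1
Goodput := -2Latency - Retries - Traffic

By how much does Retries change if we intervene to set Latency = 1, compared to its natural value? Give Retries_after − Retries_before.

-14

do(Latency=1) replaces the equation Latency := -3Traffic - 1 with the constant Latency = 1.
Queue = max(Latency, Traffic) + 3  [with Latency=1, Traffic=-3]  = 4
Drops = |Traffic - Latency|  [with Traffic=-3, Latency=1]  = 4
Retries = -2Drops + 2Latency + 2Queue  [with Drops=4, Latency=1, Queue=4]  = 2
Without intervention: Latency = -3Traffic - 1  [with Traffic=-3]  = 8; Queue = max(Latency, Traffic) + 3  [with Latency=8, Traffic=-3]  = 11; Drops = |Traffic - Latency|  [with Traffic=-3, Latency=8]  = 11; Retries = -2Drops + 2Latency + 2Queue  [with Drops=11, Latency=8, Queue=11]  = 16.
Change = 2 − 16 = -14.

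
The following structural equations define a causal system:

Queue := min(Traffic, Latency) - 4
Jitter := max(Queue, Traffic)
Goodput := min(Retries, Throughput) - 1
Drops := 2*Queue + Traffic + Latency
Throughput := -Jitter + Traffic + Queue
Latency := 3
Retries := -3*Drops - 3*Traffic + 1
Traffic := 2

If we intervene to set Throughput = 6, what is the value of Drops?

Under do(Throughput=6), the mechanism Throughput := -Jitter + Traffic + Queue is discarded; Throughput is fixed at 6.
Since Drops is not a descendant of the intervened variable, it is unaffected.
Queue = min(Traffic, Latency) - 4  [with Traffic=2, Latency=3]  = -2
Drops = 2*Queue + Traffic + Latency  [with Queue=-2, Traffic=2, Latency=3]  = 1

1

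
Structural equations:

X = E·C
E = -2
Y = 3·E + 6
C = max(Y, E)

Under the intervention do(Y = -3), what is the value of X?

Under do(Y=-3), the mechanism Y = 3·E + 6 is discarded; Y is fixed at -3.
C = max(Y, E)  [with Y=-3, E=-2]  = -2
X = E·C  [with E=-2, C=-2]  = 4

4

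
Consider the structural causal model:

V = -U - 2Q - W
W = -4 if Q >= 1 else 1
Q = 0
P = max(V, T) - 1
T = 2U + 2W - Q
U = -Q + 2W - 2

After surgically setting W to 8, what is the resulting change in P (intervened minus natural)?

Under do(W=8), the mechanism W = -4 if Q >= 1 else 1 is discarded; W is fixed at 8.
U = -Q + 2W - 2  [with Q=0, W=8]  = 14
T = 2U + 2W - Q  [with U=14, W=8, Q=0]  = 44
V = -U - 2Q - W  [with U=14, Q=0, W=8]  = -22
P = max(V, T) - 1  [with V=-22, T=44]  = 43
Without intervention: W = -4 if Q >= 1 else 1  [with Q=0]  = 1; U = -Q + 2W - 2  [with Q=0, W=1]  = 0; T = 2U + 2W - Q  [with U=0, W=1, Q=0]  = 2; V = -U - 2Q - W  [with U=0, Q=0, W=1]  = -1; P = max(V, T) - 1  [with V=-1, T=2]  = 1.
Change = 43 − 1 = 42.

42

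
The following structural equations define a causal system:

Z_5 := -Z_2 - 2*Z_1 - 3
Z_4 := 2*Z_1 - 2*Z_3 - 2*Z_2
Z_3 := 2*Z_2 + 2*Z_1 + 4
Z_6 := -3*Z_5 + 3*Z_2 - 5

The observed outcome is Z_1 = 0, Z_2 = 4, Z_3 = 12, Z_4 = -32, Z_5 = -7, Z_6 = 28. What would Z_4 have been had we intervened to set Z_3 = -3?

-2

The intervention breaks the incoming arrows to Z_3: Z_3 := 2*Z_2 + 2*Z_1 + 4 no longer applies, and Z_3 = -3.
Z_4 = 2*Z_1 - 2*Z_3 - 2*Z_2  [with Z_1=0, Z_3=-3, Z_2=4]  = -2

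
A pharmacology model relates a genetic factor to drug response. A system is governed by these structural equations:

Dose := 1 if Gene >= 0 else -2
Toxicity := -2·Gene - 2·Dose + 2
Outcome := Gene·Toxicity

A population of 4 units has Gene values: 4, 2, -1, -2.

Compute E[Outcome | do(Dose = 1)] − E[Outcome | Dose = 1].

7.5

The intervention sets Dose=1 in all 4 units regardless of Gene. Recomputing Outcome per unit gives -32, -8, -2, -8; average -12.5.
Conditioning on Dose=1 selects the 2 unit(s) with Gene ∈ {4, 2}. Their Outcome values: -32, -8. Mean = -20.
Difference = -12.5 − (-20) = 7.5.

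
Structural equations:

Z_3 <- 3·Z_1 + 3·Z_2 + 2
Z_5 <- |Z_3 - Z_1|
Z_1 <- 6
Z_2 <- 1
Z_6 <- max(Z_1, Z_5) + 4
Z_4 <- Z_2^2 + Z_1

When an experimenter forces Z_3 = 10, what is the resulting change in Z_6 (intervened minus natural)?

The intervention breaks the incoming arrows to Z_3: Z_3 <- 3·Z_1 + 3·Z_2 + 2 no longer applies, and Z_3 = 10.
Z_5 = |Z_3 - Z_1|  [with Z_3=10, Z_1=6]  = 4
Z_6 = max(Z_1, Z_5) + 4  [with Z_1=6, Z_5=4]  = 10
Without intervention: Z_3 = 3·Z_1 + 3·Z_2 + 2  [with Z_1=6, Z_2=1]  = 23; Z_5 = |Z_3 - Z_1|  [with Z_3=23, Z_1=6]  = 17; Z_6 = max(Z_1, Z_5) + 4  [with Z_1=6, Z_5=17]  = 21.
Change = 10 − 21 = -11.

-11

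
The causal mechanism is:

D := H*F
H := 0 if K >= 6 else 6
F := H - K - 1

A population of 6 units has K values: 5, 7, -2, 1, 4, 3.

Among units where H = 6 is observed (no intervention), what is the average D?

E[D|H=6] averages over only the 5 units with H=6 (K = 5, -2, 1, 4, 3): D = 0, 42, 24, 6, 12, mean 16.8.

16.8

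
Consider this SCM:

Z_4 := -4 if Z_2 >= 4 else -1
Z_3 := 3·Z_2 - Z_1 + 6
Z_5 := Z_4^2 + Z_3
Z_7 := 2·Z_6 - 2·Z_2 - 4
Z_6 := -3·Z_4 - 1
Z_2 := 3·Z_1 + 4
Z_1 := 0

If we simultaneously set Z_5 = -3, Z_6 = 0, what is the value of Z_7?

-12

Under do(Z_5 = -3, Z_6 = 0), each intervened variable's structural equation is replaced by its fixed value.
Z_2 = 3·Z_1 + 4  [with Z_1=0]  = 4
Z_7 = 2·Z_6 - 2·Z_2 - 4  [with Z_6=0, Z_2=4]  = -12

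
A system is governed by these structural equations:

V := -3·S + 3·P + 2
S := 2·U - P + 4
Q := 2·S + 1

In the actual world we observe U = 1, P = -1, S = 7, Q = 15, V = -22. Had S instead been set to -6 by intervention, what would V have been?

do(S=-6) replaces the equation S := 2·U - P + 4 with the constant S = -6.
V = -3·S + 3·P + 2  [with S=-6, P=-1]  = 17

17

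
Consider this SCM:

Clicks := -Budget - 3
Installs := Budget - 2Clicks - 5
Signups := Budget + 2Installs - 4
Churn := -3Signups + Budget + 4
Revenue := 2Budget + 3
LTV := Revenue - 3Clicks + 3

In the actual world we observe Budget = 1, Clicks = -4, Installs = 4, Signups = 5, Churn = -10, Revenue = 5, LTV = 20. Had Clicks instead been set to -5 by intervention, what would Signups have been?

Under do(Clicks=-5), the mechanism Clicks := -Budget - 3 is discarded; Clicks is fixed at -5.
Installs = Budget - 2Clicks - 5  [with Budget=1, Clicks=-5]  = 6
Signups = Budget + 2Installs - 4  [with Budget=1, Installs=6]  = 9

9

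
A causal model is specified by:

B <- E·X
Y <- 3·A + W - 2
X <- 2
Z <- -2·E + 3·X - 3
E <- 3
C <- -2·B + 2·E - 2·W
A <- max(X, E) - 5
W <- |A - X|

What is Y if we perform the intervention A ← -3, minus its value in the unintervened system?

The intervention breaks the incoming arrows to A: A <- max(X, E) - 5 no longer applies, and A = -3.
W = |A - X|  [with A=-3, X=2]  = 5
Y = 3·A + W - 2  [with A=-3, W=5]  = -6
Without intervention: A = max(X, E) - 5  [with X=2, E=3]  = -2; W = |A - X|  [with A=-2, X=2]  = 4; Y = 3·A + W - 2  [with A=-2, W=4]  = -4.
Change = -6 − (-4) = -2.

-2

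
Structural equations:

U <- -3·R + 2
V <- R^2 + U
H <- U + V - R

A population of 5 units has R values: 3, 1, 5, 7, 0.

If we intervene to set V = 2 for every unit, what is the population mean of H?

Under do(V=2), V's equation is replaced by V=2 for every unit. Per-unit H: -8, 0, -16, -24, 4. Mean = -8.8.

-8.8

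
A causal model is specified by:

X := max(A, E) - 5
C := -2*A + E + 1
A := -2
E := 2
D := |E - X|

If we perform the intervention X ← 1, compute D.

1

Intervening sets X = 1 and removes its equation (X := max(A, E) - 5).
D = |E - X|  [with E=2, X=1]  = 1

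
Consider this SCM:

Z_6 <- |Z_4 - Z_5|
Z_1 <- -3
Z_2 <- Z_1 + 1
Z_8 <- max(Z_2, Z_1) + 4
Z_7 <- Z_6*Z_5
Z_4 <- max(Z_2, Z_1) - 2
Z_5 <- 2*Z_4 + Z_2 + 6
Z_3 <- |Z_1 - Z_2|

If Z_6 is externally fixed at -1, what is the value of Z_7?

4

Intervening sets Z_6 = -1 and removes its equation (Z_6 <- |Z_4 - Z_5|).
Z_2 = Z_1 + 1  [with Z_1=-3]  = -2
Z_4 = max(Z_2, Z_1) - 2  [with Z_2=-2, Z_1=-3]  = -4
Z_5 = 2*Z_4 + Z_2 + 6  [with Z_4=-4, Z_2=-2]  = -4
Z_7 = Z_6*Z_5  [with Z_6=-1, Z_5=-4]  = 4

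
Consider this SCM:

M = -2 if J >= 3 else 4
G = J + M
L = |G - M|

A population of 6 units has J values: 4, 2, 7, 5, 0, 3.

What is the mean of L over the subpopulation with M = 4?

Observing M=4 restricts to units where M's equation naturally yields 4: J ∈ {2, 0}. In that subpopulation L = 2, 0, mean 1.

1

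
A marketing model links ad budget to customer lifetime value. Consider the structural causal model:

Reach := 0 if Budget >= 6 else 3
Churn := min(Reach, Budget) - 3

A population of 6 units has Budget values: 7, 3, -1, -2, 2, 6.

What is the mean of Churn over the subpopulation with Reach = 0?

Conditioning on Reach=0 selects the 2 unit(s) with Budget ∈ {7, 6}. Their Churn values: -3, -3. Mean = -3.

-3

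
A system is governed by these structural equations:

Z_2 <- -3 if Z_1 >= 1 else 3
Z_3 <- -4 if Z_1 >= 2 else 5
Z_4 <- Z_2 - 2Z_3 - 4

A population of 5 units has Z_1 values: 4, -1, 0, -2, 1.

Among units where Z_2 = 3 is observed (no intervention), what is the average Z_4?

-11

Conditioning on Z_2=3 selects the 3 unit(s) with Z_1 ∈ {-1, 0, -2}. Their Z_4 values: -11, -11, -11. Mean = -11.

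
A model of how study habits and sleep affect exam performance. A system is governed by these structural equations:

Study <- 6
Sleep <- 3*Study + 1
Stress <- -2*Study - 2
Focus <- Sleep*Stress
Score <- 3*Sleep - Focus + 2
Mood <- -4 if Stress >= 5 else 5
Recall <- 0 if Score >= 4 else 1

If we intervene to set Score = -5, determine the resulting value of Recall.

Under do(Score=-5), the mechanism Score <- 3*Sleep - Focus + 2 is discarded; Score is fixed at -5.
Recall = 0 if Score >= 4 else 1  [with Score=-5]  = 1

1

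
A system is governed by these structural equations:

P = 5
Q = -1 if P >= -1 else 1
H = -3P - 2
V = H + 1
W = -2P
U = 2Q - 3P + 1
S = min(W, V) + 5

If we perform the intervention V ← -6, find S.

The intervention breaks the incoming arrows to V: V = H + 1 no longer applies, and V = -6.
W = -2P  [with P=5]  = -10
S = min(W, V) + 5  [with W=-10, V=-6]  = -5

-5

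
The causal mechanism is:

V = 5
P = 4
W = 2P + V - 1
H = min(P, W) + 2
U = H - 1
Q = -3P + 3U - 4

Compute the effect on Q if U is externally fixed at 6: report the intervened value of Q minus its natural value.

The intervention breaks the incoming arrows to U: U = H - 1 no longer applies, and U = 6.
Q = -3P + 3U - 4  [with P=4, U=6]  = 2
Without intervention: W = 2P + V - 1  [with P=4, V=5]  = 12; H = min(P, W) + 2  [with P=4, W=12]  = 6; U = H - 1  [with H=6]  = 5; Q = -3P + 3U - 4  [with P=4, U=5]  = -1.
Change = 2 − (-1) = 3.

3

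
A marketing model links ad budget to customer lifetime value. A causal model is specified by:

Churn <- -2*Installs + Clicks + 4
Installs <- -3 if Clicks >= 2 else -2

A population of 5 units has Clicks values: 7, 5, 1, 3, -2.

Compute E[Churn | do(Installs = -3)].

12.8

Every unit gets Installs=-3 under the intervention. Churn values become 17, 15, 11, 13, 8; E[Churn|do(Installs=-3)] = 12.8.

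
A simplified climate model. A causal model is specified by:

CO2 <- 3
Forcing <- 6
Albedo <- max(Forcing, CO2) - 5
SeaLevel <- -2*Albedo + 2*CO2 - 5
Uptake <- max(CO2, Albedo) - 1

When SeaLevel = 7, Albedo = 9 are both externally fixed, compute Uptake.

8

The joint intervention fixes SeaLevel = 7, Albedo = 9, removing each variable's own equation.
Uptake = max(CO2, Albedo) - 1  [with CO2=3, Albedo=9]  = 8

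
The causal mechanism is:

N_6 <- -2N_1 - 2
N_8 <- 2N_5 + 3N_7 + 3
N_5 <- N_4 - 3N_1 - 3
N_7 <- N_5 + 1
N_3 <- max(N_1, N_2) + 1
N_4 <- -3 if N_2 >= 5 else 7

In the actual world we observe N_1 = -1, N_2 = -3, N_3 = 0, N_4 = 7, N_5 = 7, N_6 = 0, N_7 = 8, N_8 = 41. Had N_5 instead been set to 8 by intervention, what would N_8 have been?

do(N_5=8) replaces the equation N_5 <- N_4 - 3N_1 - 3 with the constant N_5 = 8.
N_7 = N_5 + 1  [with N_5=8]  = 9
N_8 = 2N_5 + 3N_7 + 3  [with N_5=8, N_7=9]  = 46

46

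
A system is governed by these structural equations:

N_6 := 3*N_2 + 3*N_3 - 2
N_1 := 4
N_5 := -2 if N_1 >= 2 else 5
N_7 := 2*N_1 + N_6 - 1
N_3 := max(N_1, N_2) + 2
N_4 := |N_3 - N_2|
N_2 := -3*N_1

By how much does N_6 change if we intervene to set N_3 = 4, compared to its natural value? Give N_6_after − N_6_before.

The intervention breaks the incoming arrows to N_3: N_3 := max(N_1, N_2) + 2 no longer applies, and N_3 = 4.
N_2 = -3*N_1  [with N_1=4]  = -12
N_6 = 3*N_2 + 3*N_3 - 2  [with N_2=-12, N_3=4]  = -26
Without intervention: N_2 = -3*N_1  [with N_1=4]  = -12; N_3 = max(N_1, N_2) + 2  [with N_1=4, N_2=-12]  = 6; N_6 = 3*N_2 + 3*N_3 - 2  [with N_2=-12, N_3=6]  = -20.
Change = -26 − (-20) = -6.

-6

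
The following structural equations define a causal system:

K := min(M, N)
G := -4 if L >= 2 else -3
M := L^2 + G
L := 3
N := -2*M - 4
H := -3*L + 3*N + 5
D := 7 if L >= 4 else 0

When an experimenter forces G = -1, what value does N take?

-20

Under do(G=-1), the mechanism G := -4 if L >= 2 else -3 is discarded; G is fixed at -1.
M = L^2 + G  [with L=3, G=-1]  = 8
N = -2*M - 4  [with M=8]  = -20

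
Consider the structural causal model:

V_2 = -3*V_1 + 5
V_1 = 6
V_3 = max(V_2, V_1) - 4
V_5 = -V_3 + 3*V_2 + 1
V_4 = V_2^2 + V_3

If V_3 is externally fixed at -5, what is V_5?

do(V_3=-5) replaces the equation V_3 = max(V_2, V_1) - 4 with the constant V_3 = -5.
V_2 = -3*V_1 + 5  [with V_1=6]  = -13
V_5 = -V_3 + 3*V_2 + 1  [with V_3=-5, V_2=-13]  = -33

-33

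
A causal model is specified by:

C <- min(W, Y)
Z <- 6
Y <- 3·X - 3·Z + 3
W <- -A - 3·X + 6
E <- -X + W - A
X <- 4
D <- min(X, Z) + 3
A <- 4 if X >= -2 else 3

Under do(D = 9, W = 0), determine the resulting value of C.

Setting D = 9, W = 0 by intervention discards those variables' equations.
Y = 3·X - 3·Z + 3  [with X=4, Z=6]  = -3
C = min(W, Y)  [with W=0, Y=-3]  = -3

-3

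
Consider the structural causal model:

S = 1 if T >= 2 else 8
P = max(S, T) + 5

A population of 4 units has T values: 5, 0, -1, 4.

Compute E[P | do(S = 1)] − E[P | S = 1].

Every unit gets S=1 under the intervention. P values become 10, 6, 6, 9; E[P|do(S=1)] = 7.75.
E[P|S=1] averages over only the 2 units with S=1 (T = 5, 4): P = 10, 9, mean 9.5.
Difference = 7.75 − 9.5 = -1.75.

-1.75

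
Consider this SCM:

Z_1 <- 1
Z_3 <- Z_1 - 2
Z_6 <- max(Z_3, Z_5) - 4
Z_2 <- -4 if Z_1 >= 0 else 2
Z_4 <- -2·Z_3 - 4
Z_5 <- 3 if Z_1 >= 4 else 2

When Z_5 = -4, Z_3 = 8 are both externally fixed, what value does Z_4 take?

-20

Under do(Z_5 = -4, Z_3 = 8), each intervened variable's structural equation is replaced by its fixed value.
Z_4 = -2·Z_3 - 4  [with Z_3=8]  = -20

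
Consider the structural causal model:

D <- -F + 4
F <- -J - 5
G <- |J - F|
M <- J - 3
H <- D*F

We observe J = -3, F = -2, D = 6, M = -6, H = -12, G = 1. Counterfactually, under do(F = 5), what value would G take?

8

Under do(F=5), the mechanism F <- -J - 5 is discarded; F is fixed at 5.
G = |J - F|  [with J=-3, F=5]  = 8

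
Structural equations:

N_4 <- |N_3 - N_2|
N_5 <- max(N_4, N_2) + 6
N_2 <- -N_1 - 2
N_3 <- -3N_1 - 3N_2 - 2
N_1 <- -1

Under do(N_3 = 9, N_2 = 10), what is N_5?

16

Setting N_3 = 9, N_2 = 10 by intervention discards those variables' equations.
N_4 = |N_3 - N_2|  [with N_3=9, N_2=10]  = 1
N_5 = max(N_4, N_2) + 6  [with N_4=1, N_2=10]  = 16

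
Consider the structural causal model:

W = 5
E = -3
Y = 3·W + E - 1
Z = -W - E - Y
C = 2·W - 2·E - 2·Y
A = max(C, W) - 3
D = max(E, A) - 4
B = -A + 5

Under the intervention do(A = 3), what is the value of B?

2

Intervening sets A = 3 and removes its equation (A = max(C, W) - 3).
B = -A + 5  [with A=3]  = 2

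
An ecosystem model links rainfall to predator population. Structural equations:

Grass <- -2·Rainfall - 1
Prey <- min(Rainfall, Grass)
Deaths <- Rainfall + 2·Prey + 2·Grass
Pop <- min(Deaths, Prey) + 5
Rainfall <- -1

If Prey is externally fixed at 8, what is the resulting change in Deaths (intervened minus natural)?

The intervention breaks the incoming arrows to Prey: Prey <- min(Rainfall, Grass) no longer applies, and Prey = 8.
Grass = -2·Rainfall - 1  [with Rainfall=-1]  = 1
Deaths = Rainfall + 2·Prey + 2·Grass  [with Rainfall=-1, Prey=8, Grass=1]  = 17
Without intervention: Grass = -2·Rainfall - 1  [with Rainfall=-1]  = 1; Prey = min(Rainfall, Grass)  [with Rainfall=-1, Grass=1]  = -1; Deaths = Rainfall + 2·Prey + 2·Grass  [with Rainfall=-1, Prey=-1, Grass=1]  = -1.
Change = 17 − (-1) = 18.

18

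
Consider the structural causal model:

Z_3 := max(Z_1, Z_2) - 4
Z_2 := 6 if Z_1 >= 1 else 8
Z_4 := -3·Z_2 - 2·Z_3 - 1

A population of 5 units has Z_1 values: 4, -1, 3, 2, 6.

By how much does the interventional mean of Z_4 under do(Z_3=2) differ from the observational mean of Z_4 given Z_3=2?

Every unit gets Z_3=2 under the intervention. Z_4 values become -23, -29, -23, -23, -23; E[Z_4|do(Z_3=2)] = -24.2.
Observing Z_3=2 restricts to units where Z_3's equation naturally yields 2: Z_1 ∈ {4, 3, 2, 6}. In that subpopulation Z_4 = -23, -23, -23, -23, mean -23.
Difference = -24.2 − (-23) = -1.2.

-1.2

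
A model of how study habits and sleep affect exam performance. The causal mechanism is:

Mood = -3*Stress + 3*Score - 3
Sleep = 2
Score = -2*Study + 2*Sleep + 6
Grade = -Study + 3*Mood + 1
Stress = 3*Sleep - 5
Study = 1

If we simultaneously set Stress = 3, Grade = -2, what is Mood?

The joint intervention fixes Stress = 3, Grade = -2, removing each variable's own equation.
Score = -2*Study + 2*Sleep + 6  [with Study=1, Sleep=2]  = 8
Mood = -3*Stress + 3*Score - 3  [with Stress=3, Score=8]  = 12

12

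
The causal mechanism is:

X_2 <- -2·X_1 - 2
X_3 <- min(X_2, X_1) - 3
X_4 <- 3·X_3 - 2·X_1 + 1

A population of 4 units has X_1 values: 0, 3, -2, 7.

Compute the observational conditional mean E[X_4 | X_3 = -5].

E[X_4|X_3=-5] averages over only the 2 units with X_3=-5 (X_1 = 0, -2): X_4 = -14, -10, mean -12.

-12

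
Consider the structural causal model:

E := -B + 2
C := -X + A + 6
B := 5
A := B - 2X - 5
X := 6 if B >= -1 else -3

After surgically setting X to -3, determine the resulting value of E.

Under do(X=-3), the mechanism X := 6 if B >= -1 else -3 is discarded; X is fixed at -3.
Since E is not a descendant of the intervened variable, it is unaffected.
E = -B + 2  [with B=5]  = -3

-3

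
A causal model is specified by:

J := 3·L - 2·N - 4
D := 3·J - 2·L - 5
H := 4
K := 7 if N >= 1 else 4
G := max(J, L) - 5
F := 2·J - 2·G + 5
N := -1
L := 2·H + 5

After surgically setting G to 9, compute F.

do(G=9) replaces the equation G := max(J, L) - 5 with the constant G = 9.
L = 2·H + 5  [with H=4]  = 13
J = 3·L - 2·N - 4  [with L=13, N=-1]  = 37
F = 2·J - 2·G + 5  [with J=37, G=9]  = 61

61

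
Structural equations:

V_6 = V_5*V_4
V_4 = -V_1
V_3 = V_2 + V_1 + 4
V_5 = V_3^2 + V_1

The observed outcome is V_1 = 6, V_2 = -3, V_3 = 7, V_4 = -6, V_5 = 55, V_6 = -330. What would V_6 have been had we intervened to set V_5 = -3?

The intervention breaks the incoming arrows to V_5: V_5 = V_3^2 + V_1 no longer applies, and V_5 = -3.
V_4 = -V_1  [with V_1=6]  = -6
V_6 = V_5*V_4  [with V_5=-3, V_4=-6]  = 18

18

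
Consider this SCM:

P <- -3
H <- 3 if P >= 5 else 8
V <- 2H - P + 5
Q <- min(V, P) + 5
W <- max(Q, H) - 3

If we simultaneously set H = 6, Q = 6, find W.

Setting H = 6, Q = 6 by intervention discards those variables' equations.
W = max(Q, H) - 3  [with Q=6, H=6]  = 3

3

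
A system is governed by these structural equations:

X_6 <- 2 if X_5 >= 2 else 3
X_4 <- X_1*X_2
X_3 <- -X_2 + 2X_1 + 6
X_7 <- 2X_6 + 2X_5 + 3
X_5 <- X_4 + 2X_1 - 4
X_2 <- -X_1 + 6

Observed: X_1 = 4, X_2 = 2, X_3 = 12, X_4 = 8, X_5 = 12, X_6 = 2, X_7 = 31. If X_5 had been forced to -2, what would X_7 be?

5

Under do(X_5=-2), the mechanism X_5 <- X_4 + 2X_1 - 4 is discarded; X_5 is fixed at -2.
X_6 = 2 if X_5 >= 2 else 3  [with X_5=-2]  = 3
X_7 = 2X_6 + 2X_5 + 3  [with X_6=3, X_5=-2]  = 5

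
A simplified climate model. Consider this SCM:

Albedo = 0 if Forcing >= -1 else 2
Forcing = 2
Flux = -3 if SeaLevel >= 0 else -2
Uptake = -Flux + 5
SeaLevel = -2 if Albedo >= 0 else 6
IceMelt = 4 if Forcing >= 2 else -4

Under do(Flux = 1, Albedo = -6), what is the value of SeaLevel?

Under do(Flux = 1, Albedo = -6), each intervened variable's structural equation is replaced by its fixed value.
SeaLevel = -2 if Albedo >= 0 else 6  [with Albedo=-6]  = 6

6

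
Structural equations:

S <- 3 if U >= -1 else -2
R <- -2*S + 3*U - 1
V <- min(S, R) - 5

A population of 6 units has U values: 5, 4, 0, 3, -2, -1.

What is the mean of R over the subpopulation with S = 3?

E[R|S=3] averages over only the 5 units with S=3 (U = 5, 4, 0, 3, -1): R = 8, 5, -7, 2, -10, mean -0.4.

-0.4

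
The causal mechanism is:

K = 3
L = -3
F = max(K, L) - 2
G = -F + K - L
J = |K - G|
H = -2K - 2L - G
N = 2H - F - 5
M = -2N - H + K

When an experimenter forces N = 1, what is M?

do(N=1) replaces the equation N = 2H - F - 5 with the constant N = 1.
F = max(K, L) - 2  [with K=3, L=-3]  = 1
G = -F + K - L  [with F=1, K=3, L=-3]  = 5
H = -2K - 2L - G  [with K=3, L=-3, G=5]  = -5
M = -2N - H + K  [with N=1, H=-5, K=3]  = 6

6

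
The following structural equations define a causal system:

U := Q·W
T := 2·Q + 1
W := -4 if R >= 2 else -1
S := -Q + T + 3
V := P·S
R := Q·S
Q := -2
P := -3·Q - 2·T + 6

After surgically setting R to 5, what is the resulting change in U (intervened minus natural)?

do(R=5) replaces the equation R := Q·S with the constant R = 5.
W = -4 if R >= 2 else -1  [with R=5]  = -4
U = Q·W  [with Q=-2, W=-4]  = 8
Without intervention: T = 2·Q + 1  [with Q=-2]  = -3; S = -Q + T + 3  [with Q=-2, T=-3]  = 2; R = Q·S  [with Q=-2, S=2]  = -4; W = -4 if R >= 2 else -1  [with R=-4]  = -1; U = Q·W  [with Q=-2, W=-1]  = 2.
Change = 8 − 2 = 6.

6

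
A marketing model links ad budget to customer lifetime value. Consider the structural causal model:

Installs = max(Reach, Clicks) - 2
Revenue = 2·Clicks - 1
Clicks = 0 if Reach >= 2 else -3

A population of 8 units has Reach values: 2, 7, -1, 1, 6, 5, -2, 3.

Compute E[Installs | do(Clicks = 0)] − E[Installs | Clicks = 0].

-1.6

Every unit gets Clicks=0 under the intervention. Installs values become 0, 5, -2, -1, 4, 3, -2, 1; E[Installs|do(Clicks=0)] = 1.
E[Installs|Clicks=0] averages over only the 5 units with Clicks=0 (Reach = 2, 7, 6, 5, 3): Installs = 0, 5, 4, 3, 1, mean 2.6.
Difference = 1 − 2.6 = -1.6.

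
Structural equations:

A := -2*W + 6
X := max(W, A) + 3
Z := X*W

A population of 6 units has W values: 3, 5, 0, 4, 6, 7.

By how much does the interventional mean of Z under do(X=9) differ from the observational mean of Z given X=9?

10.5

Every unit gets X=9 under the intervention. Z values become 27, 45, 0, 36, 54, 63; E[Z|do(X=9)] = 37.5.
E[Z|X=9] averages over only the 2 units with X=9 (W = 0, 6): Z = 0, 54, mean 27.
Difference = 37.5 − 27 = 10.5.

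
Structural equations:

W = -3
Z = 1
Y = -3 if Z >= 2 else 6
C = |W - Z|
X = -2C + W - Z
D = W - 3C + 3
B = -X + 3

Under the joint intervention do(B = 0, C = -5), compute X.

Under do(B = 0, C = -5), each intervened variable's structural equation is replaced by its fixed value.
X = -2C + W - Z  [with C=-5, W=-3, Z=1]  = 6

6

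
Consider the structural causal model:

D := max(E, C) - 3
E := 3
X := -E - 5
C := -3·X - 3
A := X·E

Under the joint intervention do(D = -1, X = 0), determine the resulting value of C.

Setting D = -1, X = 0 by intervention discards those variables' equations.
C = -3·X - 3  [with X=0]  = -3

-3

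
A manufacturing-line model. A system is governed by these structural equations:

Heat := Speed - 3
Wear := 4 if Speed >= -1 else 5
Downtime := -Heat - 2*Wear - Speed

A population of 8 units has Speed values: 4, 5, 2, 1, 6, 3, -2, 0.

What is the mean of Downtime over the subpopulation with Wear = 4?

-11

Conditioning on Wear=4 selects the 7 unit(s) with Speed ∈ {4, 5, 2, 1, 6, 3, 0}. Their Downtime values: -13, -15, -9, -7, -17, -11, -5. Mean = -11.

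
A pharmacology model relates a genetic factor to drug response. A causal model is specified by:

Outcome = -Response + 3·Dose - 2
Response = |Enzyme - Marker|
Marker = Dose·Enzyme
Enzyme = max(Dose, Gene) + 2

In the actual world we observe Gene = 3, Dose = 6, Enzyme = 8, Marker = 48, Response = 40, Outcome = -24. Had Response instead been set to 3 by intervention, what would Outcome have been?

The intervention breaks the incoming arrows to Response: Response = |Enzyme - Marker| no longer applies, and Response = 3.
Outcome = -Response + 3·Dose - 2  [with Response=3, Dose=6]  = 13

13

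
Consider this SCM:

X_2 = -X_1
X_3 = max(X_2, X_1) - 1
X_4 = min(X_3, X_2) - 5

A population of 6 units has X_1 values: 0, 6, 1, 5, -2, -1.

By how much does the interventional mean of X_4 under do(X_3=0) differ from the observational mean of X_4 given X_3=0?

-1.5

do(X_3=0) breaks X_3's dependence on X_1. With X_3=0 fixed, X_4 across the units is -5, -11, -6, -10, -5, -5, mean -7.
Conditioning on X_3=0 selects the 2 unit(s) with X_1 ∈ {1, -1}. Their X_4 values: -6, -5. Mean = -5.5.
Difference = -7 − (-5.5) = -1.5.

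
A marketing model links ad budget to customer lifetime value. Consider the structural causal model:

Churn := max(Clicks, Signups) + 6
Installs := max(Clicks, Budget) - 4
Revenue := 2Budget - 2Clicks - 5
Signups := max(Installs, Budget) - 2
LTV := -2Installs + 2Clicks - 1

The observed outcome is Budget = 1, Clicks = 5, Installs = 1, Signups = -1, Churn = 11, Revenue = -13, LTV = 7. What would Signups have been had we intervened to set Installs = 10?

8

The intervention breaks the incoming arrows to Installs: Installs := max(Clicks, Budget) - 4 no longer applies, and Installs = 10.
Signups = max(Installs, Budget) - 2  [with Installs=10, Budget=1]  = 8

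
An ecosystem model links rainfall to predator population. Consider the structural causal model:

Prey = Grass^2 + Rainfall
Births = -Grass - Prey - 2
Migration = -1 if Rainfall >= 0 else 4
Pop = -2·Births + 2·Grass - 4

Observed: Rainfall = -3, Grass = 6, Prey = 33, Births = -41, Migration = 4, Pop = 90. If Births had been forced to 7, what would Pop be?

Under do(Births=7), the mechanism Births = -Grass - Prey - 2 is discarded; Births is fixed at 7.
Pop = -2·Births + 2·Grass - 4  [with Births=7, Grass=6]  = -6

-6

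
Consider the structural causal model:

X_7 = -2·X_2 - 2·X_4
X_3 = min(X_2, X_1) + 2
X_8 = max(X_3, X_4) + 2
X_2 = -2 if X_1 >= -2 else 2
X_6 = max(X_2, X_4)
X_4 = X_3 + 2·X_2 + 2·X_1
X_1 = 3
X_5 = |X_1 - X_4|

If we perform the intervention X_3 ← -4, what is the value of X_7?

The intervention breaks the incoming arrows to X_3: X_3 = min(X_2, X_1) + 2 no longer applies, and X_3 = -4.
X_2 = -2 if X_1 >= -2 else 2  [with X_1=3]  = -2
X_4 = X_3 + 2·X_2 + 2·X_1  [with X_3=-4, X_2=-2, X_1=3]  = -2
X_7 = -2·X_2 - 2·X_4  [with X_2=-2, X_4=-2]  = 8

8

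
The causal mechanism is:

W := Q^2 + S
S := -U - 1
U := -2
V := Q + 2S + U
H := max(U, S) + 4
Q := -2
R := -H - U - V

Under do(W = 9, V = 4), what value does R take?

Setting W = 9, V = 4 by intervention discards those variables' equations.
S = -U - 1  [with U=-2]  = 1
H = max(U, S) + 4  [with U=-2, S=1]  = 5
R = -H - U - V  [with H=5, U=-2, V=4]  = -7

-7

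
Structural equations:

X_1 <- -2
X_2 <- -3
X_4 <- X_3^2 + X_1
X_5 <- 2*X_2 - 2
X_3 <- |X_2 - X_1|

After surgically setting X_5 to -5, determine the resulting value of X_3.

1

do(X_5=-5) replaces the equation X_5 <- 2*X_2 - 2 with the constant X_5 = -5.
X_3 is not downstream of the intervention, so its value is determined by the original equations.
X_3 = |X_2 - X_1|  [with X_2=-3, X_1=-2]  = 1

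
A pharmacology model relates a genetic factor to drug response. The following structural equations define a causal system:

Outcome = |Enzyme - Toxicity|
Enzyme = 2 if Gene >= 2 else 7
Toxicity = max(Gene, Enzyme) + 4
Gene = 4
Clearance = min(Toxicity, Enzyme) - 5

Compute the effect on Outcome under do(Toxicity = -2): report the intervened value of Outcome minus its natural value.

-2

do(Toxicity=-2) replaces the equation Toxicity = max(Gene, Enzyme) + 4 with the constant Toxicity = -2.
Enzyme = 2 if Gene >= 2 else 7  [with Gene=4]  = 2
Outcome = |Enzyme - Toxicity|  [with Enzyme=2, Toxicity=-2]  = 4
Without intervention: Enzyme = 2 if Gene >= 2 else 7  [with Gene=4]  = 2; Toxicity = max(Gene, Enzyme) + 4  [with Gene=4, Enzyme=2]  = 8; Outcome = |Enzyme - Toxicity|  [with Enzyme=2, Toxicity=8]  = 6.
Change = 4 − 6 = -2.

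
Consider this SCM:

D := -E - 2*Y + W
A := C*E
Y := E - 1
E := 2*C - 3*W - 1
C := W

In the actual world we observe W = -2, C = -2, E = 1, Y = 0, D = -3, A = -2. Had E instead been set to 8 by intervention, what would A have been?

-16

The intervention breaks the incoming arrows to E: E := 2*C - 3*W - 1 no longer applies, and E = 8.
C = W  [with W=-2]  = -2
A = C*E  [with C=-2, E=8]  = -16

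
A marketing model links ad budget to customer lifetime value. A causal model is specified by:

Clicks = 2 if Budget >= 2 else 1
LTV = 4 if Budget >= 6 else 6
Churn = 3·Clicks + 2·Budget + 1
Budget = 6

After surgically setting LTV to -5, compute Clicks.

The intervention breaks the incoming arrows to LTV: LTV = 4 if Budget >= 6 else 6 no longer applies, and LTV = -5.
Since Clicks is not a descendant of the intervened variable, it is unaffected.
Clicks = 2 if Budget >= 2 else 1  [with Budget=6]  = 2

2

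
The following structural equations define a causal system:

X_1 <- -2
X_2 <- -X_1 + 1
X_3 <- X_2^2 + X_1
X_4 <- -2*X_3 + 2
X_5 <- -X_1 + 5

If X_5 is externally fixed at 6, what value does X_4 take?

The intervention breaks the incoming arrows to X_5: X_5 <- -X_1 + 5 no longer applies, and X_5 = 6.
Since X_4 is not a descendant of the intervened variable, it is unaffected.
X_2 = -X_1 + 1  [with X_1=-2]  = 3
X_3 = X_2^2 + X_1  [with X_2=3, X_1=-2]  = 7
X_4 = -2*X_3 + 2  [with X_3=7]  = -12

-12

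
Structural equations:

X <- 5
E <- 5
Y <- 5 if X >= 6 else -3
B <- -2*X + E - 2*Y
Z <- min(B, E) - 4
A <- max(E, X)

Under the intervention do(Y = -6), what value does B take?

7

The intervention breaks the incoming arrows to Y: Y <- 5 if X >= 6 else -3 no longer applies, and Y = -6.
B = -2*X + E - 2*Y  [with X=5, E=5, Y=-6]  = 7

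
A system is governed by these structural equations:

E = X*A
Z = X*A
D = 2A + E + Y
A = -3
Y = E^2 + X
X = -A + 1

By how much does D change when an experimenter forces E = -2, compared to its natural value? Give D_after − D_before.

do(E=-2) replaces the equation E = X*A with the constant E = -2.
X = -A + 1  [with A=-3]  = 4
Y = E^2 + X  [with E=-2, X=4]  = 8
D = 2A + E + Y  [with A=-3, E=-2, Y=8]  = 0
Without intervention: X = -A + 1  [with A=-3]  = 4; E = X*A  [with X=4, A=-3]  = -12; Y = E^2 + X  [with E=-12, X=4]  = 148; D = 2A + E + Y  [with A=-3, E=-12, Y=148]  = 130.
Change = 0 − 130 = -130.

-130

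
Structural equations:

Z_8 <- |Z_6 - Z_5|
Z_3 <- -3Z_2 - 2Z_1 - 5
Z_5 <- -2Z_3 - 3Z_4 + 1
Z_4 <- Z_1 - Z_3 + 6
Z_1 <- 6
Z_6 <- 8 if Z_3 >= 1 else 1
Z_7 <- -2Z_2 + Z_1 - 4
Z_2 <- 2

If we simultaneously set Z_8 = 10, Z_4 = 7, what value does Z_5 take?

Setting Z_8 = 10, Z_4 = 7 by intervention discards those variables' equations.
Z_3 = -3Z_2 - 2Z_1 - 5  [with Z_2=2, Z_1=6]  = -23
Z_5 = -2Z_3 - 3Z_4 + 1  [with Z_3=-23, Z_4=7]  = 26

26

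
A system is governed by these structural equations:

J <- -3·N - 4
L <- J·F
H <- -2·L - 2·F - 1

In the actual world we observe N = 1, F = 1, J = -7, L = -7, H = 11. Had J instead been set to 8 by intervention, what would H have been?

do(J=8) replaces the equation J <- -3·N - 4 with the constant J = 8.
L = J·F  [with J=8, F=1]  = 8
H = -2·L - 2·F - 1  [with L=8, F=1]  = -19

-19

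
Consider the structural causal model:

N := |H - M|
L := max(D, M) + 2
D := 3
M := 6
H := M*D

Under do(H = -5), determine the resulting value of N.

The intervention breaks the incoming arrows to H: H := M*D no longer applies, and H = -5.
N = |H - M|  [with H=-5, M=6]  = 11

11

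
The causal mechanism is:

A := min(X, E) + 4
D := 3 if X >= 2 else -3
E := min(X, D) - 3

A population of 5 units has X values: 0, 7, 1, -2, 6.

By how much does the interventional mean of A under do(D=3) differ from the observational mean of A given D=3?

Every unit gets D=3 under the intervention. A values become 1, 4, 2, -1, 4; E[A|do(D=3)] = 2.
E[A|D=3] averages over only the 2 units with D=3 (X = 7, 6): A = 4, 4, mean 4.
Difference = 2 − 4 = -2.

-2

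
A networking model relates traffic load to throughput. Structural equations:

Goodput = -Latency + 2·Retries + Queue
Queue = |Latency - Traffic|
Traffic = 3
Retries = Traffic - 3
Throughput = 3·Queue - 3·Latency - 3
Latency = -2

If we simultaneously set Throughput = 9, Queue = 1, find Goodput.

The joint intervention fixes Throughput = 9, Queue = 1, removing each variable's own equation.
Retries = Traffic - 3  [with Traffic=3]  = 0
Goodput = -Latency + 2·Retries + Queue  [with Latency=-2, Retries=0, Queue=1]  = 3

3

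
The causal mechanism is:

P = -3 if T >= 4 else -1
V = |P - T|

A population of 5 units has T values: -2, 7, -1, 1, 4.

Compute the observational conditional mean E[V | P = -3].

8.5

E[V|P=-3] averages over only the 2 units with P=-3 (T = 7, 4): V = 10, 7, mean 8.5.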